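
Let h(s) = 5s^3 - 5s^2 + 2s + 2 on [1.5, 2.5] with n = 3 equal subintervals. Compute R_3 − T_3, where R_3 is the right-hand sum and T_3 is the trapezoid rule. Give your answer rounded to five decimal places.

7.20833

R_3 ≈ 35.7546296.
T_3 ≈ 28.5462963.
R_3 − T_3 ≈ 7.20833.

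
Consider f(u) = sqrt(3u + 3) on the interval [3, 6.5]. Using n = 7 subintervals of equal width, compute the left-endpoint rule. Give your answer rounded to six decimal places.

14.157218

Δu = (6.5 − 3)/7 = 0.5.
Left endpoints: 3, 3.5, 4, 4.5, 5, 5.5, 6.
f(3) ≈ 3.464102, f(3.5) ≈ 3.674235, f(4) ≈ 3.872983, f(4.5) ≈ 4.062019, f(5) ≈ 4.242641, f(5.5) ≈ 4.415880, f(6) ≈ 4.582576.
Sum = Δu · [f(3) + f(3.5) + f(4) + ...].
Sum ≈ 14.157218.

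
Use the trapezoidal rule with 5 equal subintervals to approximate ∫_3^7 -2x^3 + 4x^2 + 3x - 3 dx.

-701.76

Δx = (7 − 3)/5 = 0.8.
f(3) = -12, f(3.8) = -43.584, f(4.6) = -99.232, f(5.4) = -185.088, f(6.2) = -307.296, f(7) = -472.
T_5 = (Δx/2)·[f(x_0) + 2f(x_1) + ... + 2f(x_{4}) + f(x_5)].
Sum = -701.76.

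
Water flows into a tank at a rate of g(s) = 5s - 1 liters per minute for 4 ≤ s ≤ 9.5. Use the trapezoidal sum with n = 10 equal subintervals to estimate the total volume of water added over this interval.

Δs = (9.5 − 4)/10 = 0.55.
g(4) = 19, g(4.55) = 21.75, g(5.1) = 24.5, g(5.65) = 27.25, g(6.2) = 30, g(6.75) = 32.75, g(7.3) = 35.5, g(7.85) = 38.25, g(8.4) = 41, g(8.95) = 43.75, g(9.5) = 46.5.
T_10 = (Δs/2)·[g(s_0) + 2g(s_1) + ... + 2g(s_{9}) + g(s_10)].
Sum = 180.125.

180.125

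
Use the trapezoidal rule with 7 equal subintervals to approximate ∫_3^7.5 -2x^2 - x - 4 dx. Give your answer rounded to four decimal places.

Δx = (7.5 − 3)/7 = 9/14.
f(3) = -25, f(51/14) = -1675/49, f(30/7) = -2206/49, f(69/14) = -2818/49, f(39/7) = -3511/49, f(87/14) = -4285/49, f(48/7) = -5140/49, f(7.5) = -124.
T_7 = (Δx/2)·[f(x_0) + 2f(x_1) + ... + 2f(x_{6}) + f(x_7)].
Sum ≈ -305.4949.

-305.4949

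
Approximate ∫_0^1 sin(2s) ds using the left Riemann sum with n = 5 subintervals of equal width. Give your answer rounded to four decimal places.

Δs = (1 − 0)/5 = 0.2.
Left endpoints: 0, 0.2, 0.4, 0.6, 0.8.
f(0) ≈ 0.0000, f(0.2) ≈ 0.3894, f(0.4) ≈ 0.7174, f(0.6) ≈ 0.9320, f(0.8) ≈ 0.9996.
Sum = Δs · [f(0) + f(0.2) + f(0.4) + f(0.6) + f(0.8)].
Sum ≈ 0.6077.

0.6077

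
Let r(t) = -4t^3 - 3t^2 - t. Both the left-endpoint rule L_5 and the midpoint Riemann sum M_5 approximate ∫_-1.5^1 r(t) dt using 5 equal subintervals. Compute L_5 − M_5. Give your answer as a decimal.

4.0625

L_5 = 4.375.
M_5 = 0.3125.
L_5 − M_5 = 4.0625.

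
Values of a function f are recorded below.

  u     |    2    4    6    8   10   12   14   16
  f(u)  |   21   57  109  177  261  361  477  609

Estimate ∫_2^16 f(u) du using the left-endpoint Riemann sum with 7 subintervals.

2926

Δu = 2.
Sum = 2·[21 + 57 + 109 + 177 + 261 + 361 + 477] = 2926.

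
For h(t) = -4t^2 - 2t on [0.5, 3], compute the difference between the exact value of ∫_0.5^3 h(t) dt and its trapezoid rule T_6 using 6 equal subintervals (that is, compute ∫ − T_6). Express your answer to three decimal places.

Exact integral: ∫_0.5^3 h(t) dt ≈ -44.58333.
T_6 ≈ -44.87269.
Error ≈ -44.58333 − (-44.87269) ≈ 0.289.

0.289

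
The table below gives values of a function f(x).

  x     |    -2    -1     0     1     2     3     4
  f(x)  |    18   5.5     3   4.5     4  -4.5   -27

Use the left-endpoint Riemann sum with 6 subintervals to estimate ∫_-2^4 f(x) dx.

30.5

Δx = 1.
Sum = 1·[18 + 5.5 + 3 + 4.5 + 4 + (-4.5)] = 30.5.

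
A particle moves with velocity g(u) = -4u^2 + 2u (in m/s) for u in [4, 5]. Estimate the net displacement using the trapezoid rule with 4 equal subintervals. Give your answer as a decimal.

Δu = (5 − 4)/4 = 0.25.
g(4) = -56, g(4.25) = -63.75, g(4.5) = -72, g(4.75) = -80.75, g(5) = -90.
T_4 = (Δu/2)·[g(u_0) + 2g(u_1) + 2g(u_2) + 2g(u_3) + g(u_4)].
Sum = -72.375.

-72.375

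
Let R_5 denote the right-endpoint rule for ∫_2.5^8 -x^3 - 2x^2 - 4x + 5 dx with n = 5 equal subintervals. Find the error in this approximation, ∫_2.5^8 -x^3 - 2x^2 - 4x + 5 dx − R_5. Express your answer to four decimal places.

368.3190

Exact integral: ∫_2.5^8 f(x) dx ≈ -1433.151042.
R_5 = -1801.47.
Error ≈ -1433.151042 − (-1801.47) ≈ 368.3190.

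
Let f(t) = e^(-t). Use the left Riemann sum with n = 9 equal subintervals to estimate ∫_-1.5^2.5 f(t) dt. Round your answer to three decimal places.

Δt = (2.5 − (-1.5))/9 = 4/9.
Left endpoints: -1.5, -19/18, -11/18, -1/6, 5/18, 13/18, 7/6, 29/18, 37/18.
f(-1.5) ≈ 4.482, f(-19/18) ≈ 2.874, f(-11/18) ≈ 1.842, f(-1/6) ≈ 1.181, f(5/18) ≈ 0.757, f(13/18) ≈ 0.486, f(7/6) ≈ 0.311, f(29/18) ≈ 0.200, f(37/18) ≈ 0.128.
Sum = Δt · [f(-1.5) + f(-19/18) + f(-11/18) + ...].
Sum ≈ 5.449.

5.449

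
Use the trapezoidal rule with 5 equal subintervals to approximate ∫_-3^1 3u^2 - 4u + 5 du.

65.28

Δu = (1 − (-3))/5 = 0.8.
f(-3) = 44, f(-2.2) = 28.32, f(-1.4) = 16.48, f(-0.6) = 8.48, f(0.2) = 4.32, f(1) = 4.
T_5 = (Δu/2)·[f(u_0) + 2f(u_1) + ... + 2f(u_{4}) + f(u_5)].
Sum = 65.28.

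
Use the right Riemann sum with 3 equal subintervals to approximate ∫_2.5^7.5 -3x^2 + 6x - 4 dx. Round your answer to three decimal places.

Δx = (7.5 − 2.5)/3 = 5/3.
Right endpoints: 25/6, 35/6, 7.5.
f(25/6) = -373/12, f(35/6) = -853/12, f(7.5) = -127.75.
Sum = Δx · [f(25/6) + f(35/6) + f(7.5)].
Sum ≈ -383.194.

-383.194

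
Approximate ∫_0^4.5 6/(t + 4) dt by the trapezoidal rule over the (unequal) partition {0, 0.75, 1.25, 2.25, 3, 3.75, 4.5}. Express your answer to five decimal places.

4.53732

Subinterval widths: 0.75, 0.5, 1, 0.75, 0.75, 0.75.
f(0) = 1.5, f(0.75) = 24/19, f(1.25) = 8/7, f(2.25) = 0.96, f(3) = 6/7, f(3.75) = 24/31, f(4.5) = 12/17.
On each subinterval the trapezoid contributes (Δt_i/2)·[f(t_{i-1}) + f(t_i)].
Sum ≈ 4.53732.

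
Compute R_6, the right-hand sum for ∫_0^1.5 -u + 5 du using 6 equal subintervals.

Δu = (1.5 − 0)/6 = 0.25.
Right endpoints: 0.25, 0.5, 0.75, 1, 1.25, 1.5.
f(0.25) = 4.75, f(0.5) = 4.5, f(0.75) = 4.25, f(1) = 4, f(1.25) = 3.75, f(1.5) = 3.5.
Sum = Δu · [f(0.25) + f(0.5) + f(0.75) + ...].
Sum = 6.1875.

6.1875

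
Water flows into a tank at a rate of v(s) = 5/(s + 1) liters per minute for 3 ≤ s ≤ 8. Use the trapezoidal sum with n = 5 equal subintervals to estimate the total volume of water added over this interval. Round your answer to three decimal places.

Δs = (8 − 3)/5 = 1.
v(3) = 1.25, v(4) = 1, v(5) = 5/6, v(6) = 5/7, v(7) = 0.625, v(8) = 5/9.
T_5 = (Δs/2)·[v(s_0) + 2v(s_1) + ... + 2v(s_{4}) + v(s_5)].
Sum ≈ 4.075.

4.075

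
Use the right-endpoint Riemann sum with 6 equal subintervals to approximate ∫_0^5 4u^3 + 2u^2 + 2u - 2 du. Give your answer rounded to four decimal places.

975.1852

Δu = (5 − 0)/6 = 5/6.
Right endpoints: 5/6, 5/3, 2.5, 10/3, 25/6, 5.
f(5/6) = 91/27, f(5/3) = 686/27, f(2.5) = 78, f(10/3) = 4726/27, f(25/6) = 8921/27, f(5) = 558.
Sum = Δu · [f(5/6) + f(5/3) + f(2.5) + ...].
Sum ≈ 975.1852.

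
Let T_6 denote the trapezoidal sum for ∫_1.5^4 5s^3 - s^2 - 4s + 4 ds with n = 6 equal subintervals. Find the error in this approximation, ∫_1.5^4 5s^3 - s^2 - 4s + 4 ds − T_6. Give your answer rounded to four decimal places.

Exact integral: ∫_1.5^4 f(s) ds ≈ 275.963542.
T_6 ≈ 278.875145.
Error ≈ 275.963542 − 278.875145 ≈ -2.9116.

-2.9116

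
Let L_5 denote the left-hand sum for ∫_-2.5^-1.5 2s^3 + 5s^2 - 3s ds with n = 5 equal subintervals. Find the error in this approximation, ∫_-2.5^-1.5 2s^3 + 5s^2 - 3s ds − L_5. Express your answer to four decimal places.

Exact integral: ∫_-2.5^-1.5 f(s) ds ≈ 9.416667.
L_5 = 9.22.
Error ≈ 9.416667 − 9.22 ≈ 0.1967.

0.1967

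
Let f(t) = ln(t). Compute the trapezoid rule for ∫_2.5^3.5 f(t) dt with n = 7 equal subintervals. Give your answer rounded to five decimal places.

1.09375

Δt = (3.5 − 2.5)/7 = 1/7.
f(2.5) ≈ 0.91629, f(37/14) ≈ 0.97186, f(39/14) ≈ 1.02450, f(41/14) ≈ 1.07451, f(43/14) ≈ 1.12214, f(45/14) ≈ 1.16761, f(47/14) ≈ 1.21109, f(3.5) ≈ 1.25276.
T_7 = (Δt/2)·[f(t_0) + 2f(t_1) + ... + 2f(t_{6}) + f(t_7)].
Sum ≈ 1.09375.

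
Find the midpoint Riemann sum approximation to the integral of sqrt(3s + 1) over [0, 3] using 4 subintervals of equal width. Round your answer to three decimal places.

Δs = (3 − 0)/4 = 0.75.
Midpoints: 0.375, 1.125, 1.875, 2.625.
f(0.375) ≈ 1.458, f(1.125) ≈ 2.092, f(1.875) ≈ 2.574, f(2.625) ≈ 2.979.
Sum = Δs · [f(0.375) + f(1.125) + f(1.875) + f(2.625)].
Sum ≈ 6.827.

6.827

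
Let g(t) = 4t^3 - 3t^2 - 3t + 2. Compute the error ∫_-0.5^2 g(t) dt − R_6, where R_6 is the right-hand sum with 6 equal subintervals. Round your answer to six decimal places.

Exact integral: ∫_-0.5^2 g(t) dt = 7.1875.
R_6 ≈ 10.48611111.
Error ≈ 7.1875 − 10.48611111 ≈ -3.298611.

-3.298611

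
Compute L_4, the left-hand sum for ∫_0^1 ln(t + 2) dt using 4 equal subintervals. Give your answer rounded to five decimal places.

0.85799

Δt = (1 − 0)/4 = 0.25.
Left endpoints: 0, 0.25, 0.5, 0.75.
f(0) ≈ 0.69315, f(0.25) ≈ 0.81093, f(0.5) ≈ 0.91629, f(0.75) ≈ 1.01160.
Sum = Δt · [f(0) + f(0.25) + f(0.5) + f(0.75)].
Sum ≈ 0.85799.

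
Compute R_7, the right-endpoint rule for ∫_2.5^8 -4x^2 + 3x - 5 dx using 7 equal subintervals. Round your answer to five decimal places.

Δx = (8 − 2.5)/7 = 11/14.
Right endpoints: 23/7, 57/14, 34/7, 79/14, 45/7, 101/14, 8.
f(23/7) = -1878/49, f(57/14) = -5791/98, f(34/7) = -4155/49, f(79/14) = -11313/98, f(45/7) = -7400/49, f(101/14) = -18771/98, f(8) = -237.
Sum = Δx · [f(23/7) + f(57/14) + f(34/7) + ...].
Sum ≈ -689.23980.

-689.23980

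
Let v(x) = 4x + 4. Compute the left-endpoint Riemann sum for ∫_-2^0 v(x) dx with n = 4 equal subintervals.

Δx = (0 − (-2))/4 = 0.5.
Left endpoints: -2, -1.5, -1, -0.5.
v(-2) = -4, v(-1.5) = -2, v(-1) = 0, v(-0.5) = 2.
Sum = Δx · [v(-2) + v(-1.5) + v(-1) + v(-0.5)].
Sum = -2.

-2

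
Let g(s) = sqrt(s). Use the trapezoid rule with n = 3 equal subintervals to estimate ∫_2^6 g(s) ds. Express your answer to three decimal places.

7.890

Δs = (6 − 2)/3 = 4/3.
g(2) ≈ 1.414, g(10/3) ≈ 1.826, g(14/3) ≈ 2.160, g(6) ≈ 2.449.
T_3 = (Δs/2)·[g(s_0) + 2g(s_1) + 2g(s_2) + g(s_3)].
Sum ≈ 7.890.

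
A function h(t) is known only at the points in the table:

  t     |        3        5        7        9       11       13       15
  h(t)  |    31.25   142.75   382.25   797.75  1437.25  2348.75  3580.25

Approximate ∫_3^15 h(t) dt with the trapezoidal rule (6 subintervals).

Δt = 2.
T_6 = (2/2)·[31.25 + 2·142.75 + 2·382.25 + 2·797.75 + 2·1437.25 + 2·2348.75 + 3580.25] = 13829.

13829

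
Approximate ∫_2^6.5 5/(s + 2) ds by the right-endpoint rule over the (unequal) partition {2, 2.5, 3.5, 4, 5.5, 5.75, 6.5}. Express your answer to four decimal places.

Subinterval widths: 0.5, 1, 0.5, 1.5, 0.25, 0.75.
Right endpoints: 2.5, 3.5, 4, 5.5, 5.75, 6.5.
f(2.5) = 10/9, f(3.5) = 10/11, f(4) = 5/6, f(5.5) = 2/3, f(5.75) = 20/31, f(6.5) = 10/17.
Sum = Σ Δs_i · f(s_i).
Sum ≈ 3.4838.

3.4838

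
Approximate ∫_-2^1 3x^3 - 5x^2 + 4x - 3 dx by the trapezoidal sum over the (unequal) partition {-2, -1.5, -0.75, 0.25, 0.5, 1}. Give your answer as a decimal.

-43.921875

Subinterval widths: 0.5, 0.75, 1, 0.25, 0.5.
f(-2) = -55, f(-1.5) = -30.375, f(-0.75) = -10.078125, f(0.25) = -2.265625, f(0.5) = -1.875, f(1) = -1.
On each subinterval the trapezoid contributes (Δx_i/2)·[f(x_{i-1}) + f(x_i)].
Sum = -43.921875.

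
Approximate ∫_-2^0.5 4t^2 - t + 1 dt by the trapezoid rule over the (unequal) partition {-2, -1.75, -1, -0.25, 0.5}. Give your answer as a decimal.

16.0625

Subinterval widths: 0.25, 0.75, 0.75, 0.75.
f(-2) = 19, f(-1.75) = 15, f(-1) = 6, f(-0.25) = 1.5, f(0.5) = 1.5.
On each subinterval the trapezoid contributes (Δt_i/2)·[f(t_{i-1}) + f(t_i)].
Sum = 16.0625.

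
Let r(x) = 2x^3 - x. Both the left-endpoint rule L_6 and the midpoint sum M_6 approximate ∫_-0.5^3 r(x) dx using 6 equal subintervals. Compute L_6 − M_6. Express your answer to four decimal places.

L_6 ≈ 22.780382.
M_6 ≈ 35.349392.
L_6 − M_6 ≈ -12.5690.

-12.5690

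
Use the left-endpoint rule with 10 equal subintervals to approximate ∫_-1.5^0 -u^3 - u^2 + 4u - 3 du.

Δu = (0 − (-1.5))/10 = 0.15.
Left endpoints: -1.5, -1.35, -1.2, -1.05, -0.9, -0.75, -0.6, -0.45, -0.3, -0.15.
f(-1.5) = -7.875, f(-1.35) = -7.762125, f(-1.2) = -7.512, f(-1.05) = -7.144875, f(-0.9) = -6.681, f(-0.75) = -6.140625, f(-0.6) = -5.544, f(-0.45) = -4.911375, f(-0.3) = -4.263, f(-0.15) = -3.619125.
Sum = Δu · [f(-1.5) + f(-1.35) + f(-1.2) + ...].
Sum = -9.21796875.

-9.21796875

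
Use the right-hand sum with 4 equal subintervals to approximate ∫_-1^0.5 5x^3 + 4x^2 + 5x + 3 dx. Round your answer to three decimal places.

4.860

Δx = (0.5 − (-1))/4 = 0.375.
Right endpoints: -0.625, -0.25, 0.125, 0.5.
f(-0.625) = 111/512, f(-0.25) = 1.921875, f(0.125) = 1893/512, f(0.5) = 7.125.
Sum = Δx · [f(-0.625) + f(-0.25) + f(0.125) + f(0.5)].
Sum ≈ 4.860.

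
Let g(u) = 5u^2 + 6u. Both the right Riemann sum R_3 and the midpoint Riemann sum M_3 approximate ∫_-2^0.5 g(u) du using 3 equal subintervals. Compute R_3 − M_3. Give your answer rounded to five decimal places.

0.60764

R_3 ≈ 2.1759259.
M_3 ≈ 1.5682870.
R_3 − M_3 ≈ 0.60764.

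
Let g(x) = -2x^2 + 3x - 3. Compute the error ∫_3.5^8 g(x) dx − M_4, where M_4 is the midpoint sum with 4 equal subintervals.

Exact integral: ∫_3.5^8 g(x) dx = -248.625.
M_4 = -247.67578125.
Error = -248.625 − (-247.67578125) = -0.94921875.

-0.94921875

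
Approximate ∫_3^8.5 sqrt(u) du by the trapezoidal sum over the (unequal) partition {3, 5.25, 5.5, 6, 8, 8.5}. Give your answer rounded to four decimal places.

13.0184

Subinterval widths: 2.25, 0.25, 0.5, 2, 0.5.
f(3) ≈ 1.7321, f(5.25) ≈ 2.2913, f(5.5) ≈ 2.3452, f(6) ≈ 2.4495, f(8) ≈ 2.8284, f(8.5) ≈ 2.9155.
On each subinterval the trapezoid contributes (Δu_i/2)·[f(u_{i-1}) + f(u_i)].
Sum ≈ 13.0184.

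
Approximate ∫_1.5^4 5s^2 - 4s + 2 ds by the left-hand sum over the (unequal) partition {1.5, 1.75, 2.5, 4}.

Subinterval widths: 0.25, 0.75, 1.5.
Left endpoints: 1.5, 1.75, 2.5.
f(1.5) = 7.25, f(1.75) = 10.3125, f(2.5) = 23.25.
Sum = Σ Δs_i · f(s_i).
Sum = 44.421875.

44.421875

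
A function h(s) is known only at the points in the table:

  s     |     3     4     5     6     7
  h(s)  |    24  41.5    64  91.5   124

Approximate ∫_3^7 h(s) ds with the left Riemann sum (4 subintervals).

Δs = 1.
Sum = 1·[24 + 41.5 + 64 + 91.5] = 221.

221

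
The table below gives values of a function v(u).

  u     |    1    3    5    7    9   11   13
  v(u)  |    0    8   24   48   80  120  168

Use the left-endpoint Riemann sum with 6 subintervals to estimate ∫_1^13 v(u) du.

Δu = 2.
Sum = 2·[0 + 8 + 24 + 48 + 80 + 120] = 560.

560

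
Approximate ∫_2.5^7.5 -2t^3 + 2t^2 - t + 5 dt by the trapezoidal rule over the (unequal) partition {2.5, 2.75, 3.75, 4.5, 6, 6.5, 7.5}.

-1320.21875

Subinterval widths: 0.25, 1, 0.75, 1.5, 0.5, 1.
f(2.5) = -16.25, f(2.75) = -24.21875, f(3.75) = -76.09375, f(4.5) = -141.25, f(6) = -361, f(6.5) = -466.25, f(7.5) = -733.75.
On each subinterval the trapezoid contributes (Δt_i/2)·[f(t_{i-1}) + f(t_i)].
Sum = -1320.21875.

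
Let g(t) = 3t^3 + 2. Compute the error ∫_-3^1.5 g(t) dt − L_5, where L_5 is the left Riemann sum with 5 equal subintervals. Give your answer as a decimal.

Exact integral: ∫_-3^1.5 g(t) dt = -47.953125.
L_5 = -93.06.
Error = -47.953125 − (-93.06) = 45.106875.

45.106875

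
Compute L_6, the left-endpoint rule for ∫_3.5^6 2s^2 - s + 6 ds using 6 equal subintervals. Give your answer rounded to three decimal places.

109.311

Δs = (6 − 3.5)/6 = 5/12.
Left endpoints: 3.5, 47/12, 13/3, 4.75, 31/6, 67/12.
f(3.5) = 27, f(47/12) = 2359/72, f(13/3) = 353/9, f(4.75) = 46.375, f(31/6) = 488/9, f(67/12) = 4519/72.
Sum = Δs · [f(3.5) + f(47/12) + f(13/3) + ...].
Sum ≈ 109.311.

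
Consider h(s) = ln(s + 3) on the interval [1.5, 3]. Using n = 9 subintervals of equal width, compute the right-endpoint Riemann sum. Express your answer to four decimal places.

2.5061

Δs = (3 − 1.5)/9 = 1/6.
Right endpoints: 5/3, 11/6, 2, 13/6, 7/3, 2.5, 8/3, 17/6, 3.
h(5/3) ≈ 1.5404, h(11/6) ≈ 1.5755, h(2) ≈ 1.6094, h(13/6) ≈ 1.6422, h(7/3) ≈ 1.6740, h(2.5) ≈ 1.7047, h(8/3) ≈ 1.7346, h(17/6) ≈ 1.7636, h(3) ≈ 1.7918.
Sum = Δs · [h(5/3) + h(11/6) + h(2) + ...].
Sum ≈ 2.5061.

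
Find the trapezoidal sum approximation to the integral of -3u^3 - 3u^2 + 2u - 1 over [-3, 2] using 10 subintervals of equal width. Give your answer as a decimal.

Δu = (2 − (-3))/10 = 0.5.
f(-3) = 47, f(-2.5) = 22.125, f(-2) = 7, f(-1.5) = -0.625, f(-1) = -3, f(-0.5) = -2.375, f(0) = -1, f(0.5) = -1.125, f(1) = -5, f(1.5) = -14.875, f(2) = -33.
T_10 = (Δu/2)·[f(u_0) + 2f(u_1) + ... + 2f(u_{9}) + f(u_10)].
Sum = 4.0625.

4.0625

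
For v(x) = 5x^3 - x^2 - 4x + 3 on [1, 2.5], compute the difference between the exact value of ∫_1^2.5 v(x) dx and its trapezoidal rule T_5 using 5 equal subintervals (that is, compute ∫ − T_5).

-0.568125

Exact integral: ∫_1^2.5 v(x) dx = 36.703125.
T_5 = 37.27125.
Error = 36.703125 − 37.27125 = -0.568125.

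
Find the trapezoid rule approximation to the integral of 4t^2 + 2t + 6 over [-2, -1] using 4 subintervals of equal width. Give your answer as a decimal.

Δt = (-1 − (-2))/4 = 0.25.
f(-2) = 18, f(-1.75) = 14.75, f(-1.5) = 12, f(-1.25) = 9.75, f(-1) = 8.
T_4 = (Δt/2)·[f(t_0) + 2f(t_1) + 2f(t_2) + 2f(t_3) + f(t_4)].
Sum = 12.375.

12.375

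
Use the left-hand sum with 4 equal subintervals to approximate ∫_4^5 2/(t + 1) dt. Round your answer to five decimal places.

Δt = (5 − 4)/4 = 0.25.
Left endpoints: 4, 4.25, 4.5, 4.75.
f(4) = 0.4, f(4.25) = 8/21, f(4.5) = 4/11, f(4.75) = 8/23.
Sum = Δt · [f(4) + f(4.25) + f(4.5) + f(4.75)].
Sum ≈ 0.37310.

0.37310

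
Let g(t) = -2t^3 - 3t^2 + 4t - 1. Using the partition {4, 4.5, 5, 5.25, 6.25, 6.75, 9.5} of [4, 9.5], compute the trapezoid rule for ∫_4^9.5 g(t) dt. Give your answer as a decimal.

Subinterval widths: 0.5, 0.5, 0.25, 1, 0.5, 2.75.
g(4) = -161, g(4.5) = -226, g(5) = -306, g(5.25) = -352.09375, g(6.25) = -581.46875, g(6.75) = -725.78125, g(9.5) = -1948.5.
On each subinterval the trapezoid contributes (Δt_i/2)·[g(t_{i-1}) + g(t_i)].
Sum = -4782.7421875.

-4782.7421875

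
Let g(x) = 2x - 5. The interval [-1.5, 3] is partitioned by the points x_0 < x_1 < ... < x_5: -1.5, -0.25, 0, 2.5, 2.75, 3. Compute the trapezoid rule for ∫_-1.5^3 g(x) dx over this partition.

Subinterval widths: 1.25, 0.25, 2.5, 0.25, 0.25.
g(-1.5) = -8, g(-0.25) = -5.5, g(0) = -5, g(2.5) = 0, g(2.75) = 0.5, g(3) = 1.
On each subinterval the trapezoid contributes (Δx_i/2)·[g(x_{i-1}) + g(x_i)].
Sum = -15.75.

-15.75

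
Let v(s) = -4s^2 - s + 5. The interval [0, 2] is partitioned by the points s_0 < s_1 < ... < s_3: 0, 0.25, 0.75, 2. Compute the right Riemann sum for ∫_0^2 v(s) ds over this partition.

Subinterval widths: 0.25, 0.5, 1.25.
Right endpoints: 0.25, 0.75, 2.
v(0.25) = 4.5, v(0.75) = 2, v(2) = -13.
Sum = Σ Δs_i · v(s_i).
Sum = -14.125.

-14.125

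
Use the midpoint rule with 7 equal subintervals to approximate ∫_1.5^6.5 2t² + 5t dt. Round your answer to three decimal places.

280.408

Δt = (6.5 − 1.5)/7 = 5/7.
Midpoints: 13/7, 18/7, 23/7, 4, 33/7, 38/7, 43/7.
f(13/7) = 793/49, f(18/7) = 1278/49, f(23/7) = 1863/49, f(4) = 52, f(33/7) = 3333/49, f(38/7) = 4218/49, f(43/7) = 5203/49.
Sum = Δt · [f(13/7) + f(18/7) + f(23/7) + ...].
Sum ≈ 280.408.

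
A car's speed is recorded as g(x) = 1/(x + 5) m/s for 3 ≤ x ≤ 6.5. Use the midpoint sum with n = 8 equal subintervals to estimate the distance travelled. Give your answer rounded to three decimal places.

Δx = (6.5 − 3)/8 = 0.4375.
Midpoints: 3.21875, 3.65625, 4.09375, 4.53125, 4.96875, 5.40625, 5.84375, 6.28125.
g(3.21875) = 32/263, g(3.65625) = 32/277, g(4.09375) = 32/291, g(4.53125) = 32/305, g(4.96875) = 32/319, g(5.40625) = 32/333, g(5.84375) = 32/347, g(6.28125) = 32/361.
Sum = Δx · [g(3.21875) + g(3.65625) + g(4.09375) + ...].
Sum ≈ 0.363.

0.363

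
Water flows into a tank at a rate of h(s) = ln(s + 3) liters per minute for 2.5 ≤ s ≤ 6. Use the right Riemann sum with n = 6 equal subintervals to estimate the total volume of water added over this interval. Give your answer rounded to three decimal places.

Δs = (6 − 2.5)/6 = 7/12.
Right endpoints: 37/12, 11/3, 4.25, 29/6, 65/12, 6.
h(37/12) ≈ 1.806, h(11/3) ≈ 1.897, h(4.25) ≈ 1.981, h(29/6) ≈ 2.058, h(65/12) ≈ 2.130, h(6) ≈ 2.197.
Sum = Δs · [h(37/12) + h(11/3) + h(4.25) + ...].
Sum ≈ 7.041.

7.041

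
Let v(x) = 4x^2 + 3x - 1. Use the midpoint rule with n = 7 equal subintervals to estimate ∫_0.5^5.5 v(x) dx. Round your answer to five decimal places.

Δx = (5.5 − 0.5)/7 = 5/7.
Midpoints: 6/7, 11/7, 16/7, 3, 26/7, 31/7, 36/7.
v(6/7) = 221/49, v(11/7) = 666/49, v(16/7) = 1311/49, v(3) = 44, v(26/7) = 3201/49, v(31/7) = 4446/49, v(36/7) = 5891/49.
Sum = Δx · [v(6/7) + v(11/7) + v(16/7) + ...].
Sum ≈ 260.81633.

260.81633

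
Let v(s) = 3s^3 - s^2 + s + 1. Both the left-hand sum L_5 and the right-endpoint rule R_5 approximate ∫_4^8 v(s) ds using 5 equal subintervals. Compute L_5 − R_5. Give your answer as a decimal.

-1040

L_5 = 2261.28.
R_5 = 3301.28.
L_5 − R_5 = -1040.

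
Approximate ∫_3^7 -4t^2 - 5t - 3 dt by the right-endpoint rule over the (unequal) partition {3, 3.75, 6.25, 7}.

-710.25

Subinterval widths: 0.75, 2.5, 0.75.
Right endpoints: 3.75, 6.25, 7.
f(3.75) = -78, f(6.25) = -190.5, f(7) = -234.
Sum = Σ Δt_i · f(t_i).
Sum = -710.25.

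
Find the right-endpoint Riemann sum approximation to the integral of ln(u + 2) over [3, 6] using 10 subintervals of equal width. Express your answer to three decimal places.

Δu = (6 − 3)/10 = 0.3.
Right endpoints: 3.3, 3.6, 3.9, 4.2, 4.5, 4.8, 5.1, 5.4, 5.7, 6.
f(3.3) ≈ 1.668, f(3.6) ≈ 1.723, f(3.9) ≈ 1.775, f(4.2) ≈ 1.825, f(4.5) ≈ 1.872, f(4.8) ≈ 1.917, f(5.1) ≈ 1.960, f(5.4) ≈ 2.001, f(5.7) ≈ 2.041, f(6) ≈ 2.079.
Sum = Δu · [f(3.3) + f(3.6) + f(3.9) + ...].
Sum ≈ 5.658.

5.658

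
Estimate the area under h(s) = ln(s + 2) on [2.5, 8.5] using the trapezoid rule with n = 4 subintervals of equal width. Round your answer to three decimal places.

Δs = (8.5 − 2.5)/4 = 1.5.
h(2.5) ≈ 1.504, h(4) ≈ 1.792, h(5.5) ≈ 2.015, h(7) ≈ 2.197, h(8.5) ≈ 2.351.
T_4 = (Δs/2)·[h(s_0) + 2h(s_1) + 2h(s_2) + 2h(s_3) + h(s_4)].
Sum ≈ 11.897.

11.897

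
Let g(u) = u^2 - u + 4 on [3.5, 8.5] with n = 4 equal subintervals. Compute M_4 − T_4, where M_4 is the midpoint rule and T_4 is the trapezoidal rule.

-1.953125

M_4 = 179.765625.
T_4 = 181.71875.
M_4 − T_4 = -1.953125.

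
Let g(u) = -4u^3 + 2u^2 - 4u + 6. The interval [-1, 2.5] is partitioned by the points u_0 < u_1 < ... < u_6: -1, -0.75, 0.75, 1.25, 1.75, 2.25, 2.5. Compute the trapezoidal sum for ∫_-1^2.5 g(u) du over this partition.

Subinterval widths: 0.25, 1.5, 0.5, 0.5, 0.5, 0.25.
g(-1) = 16, g(-0.75) = 11.8125, g(0.75) = 2.4375, g(1.25) = -3.6875, g(1.75) = -16.3125, g(2.25) = -38.4375, g(2.5) = -54.
On each subinterval the trapezoid contributes (Δu_i/2)·[g(u_{i-1}) + g(u_i)].
Sum = -16.390625.

-16.390625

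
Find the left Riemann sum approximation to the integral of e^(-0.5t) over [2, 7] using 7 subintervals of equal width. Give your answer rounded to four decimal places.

Δt = (7 − 2)/7 = 5/7.
Left endpoints: 2, 19/7, 24/7, 29/7, 34/7, 39/7, 44/7.
f(2) ≈ 0.3679, f(19/7) ≈ 0.2574, f(24/7) ≈ 0.1801, f(29/7) ≈ 0.1260, f(34/7) ≈ 0.0882, f(39/7) ≈ 0.0617, f(44/7) ≈ 0.0432.
Sum = Δt · [f(2) + f(19/7) + f(24/7) + ...].
Sum ≈ 0.8031.

0.8031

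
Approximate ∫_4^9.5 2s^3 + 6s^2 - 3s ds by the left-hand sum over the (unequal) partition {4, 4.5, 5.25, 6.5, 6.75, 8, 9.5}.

Subinterval widths: 0.5, 0.75, 1.25, 0.25, 1.25, 1.5.
Left endpoints: 4, 4.5, 5.25, 6.5, 6.75, 8.
f(4) = 212, f(4.5) = 290.25, f(5.25) = 439.03125, f(6.5) = 783.25, f(6.75) = 868.21875, f(8) = 1384.
Sum = Σ Δs_i · f(s_i).
Sum = 4229.5625.

4229.5625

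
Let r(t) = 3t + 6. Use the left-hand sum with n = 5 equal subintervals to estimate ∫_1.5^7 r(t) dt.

Δt = (7 − 1.5)/5 = 1.1.
Left endpoints: 1.5, 2.6, 3.7, 4.8, 5.9.
r(1.5) = 10.5, r(2.6) = 13.8, r(3.7) = 17.1, r(4.8) = 20.4, r(5.9) = 23.7.
Sum = Δt · [r(1.5) + r(2.6) + r(3.7) + r(4.8) + r(5.9)].
Sum = 94.05.

94.05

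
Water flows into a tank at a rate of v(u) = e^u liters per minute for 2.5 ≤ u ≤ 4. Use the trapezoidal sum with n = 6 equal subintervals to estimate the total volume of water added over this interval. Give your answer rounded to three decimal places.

Δu = (4 − 2.5)/6 = 0.25.
v(2.5) ≈ 12.182, v(2.75) ≈ 15.643, v(3) ≈ 20.086, v(3.25) ≈ 25.790, v(3.5) ≈ 33.115, v(3.75) ≈ 42.521, v(4) ≈ 54.598.
T_6 = (Δu/2)·[v(u_0) + 2v(u_1) + ... + 2v(u_{5}) + v(u_6)].
Sum ≈ 42.636.

42.636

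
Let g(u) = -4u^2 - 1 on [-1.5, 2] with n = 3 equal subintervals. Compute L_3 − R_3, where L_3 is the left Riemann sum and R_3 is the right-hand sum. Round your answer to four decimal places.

L_3 ≈ -17.759259.
R_3 ≈ -25.925926.
L_3 − R_3 ≈ 8.1667.

8.1667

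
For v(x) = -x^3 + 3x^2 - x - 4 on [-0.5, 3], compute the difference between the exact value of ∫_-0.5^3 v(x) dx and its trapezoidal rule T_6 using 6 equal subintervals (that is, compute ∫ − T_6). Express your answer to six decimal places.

Exact integral: ∫_-0.5^3 v(x) dx = -11.484375.
T_6 ≈ -11.63324653.
Error ≈ -11.484375 − (-11.63324653) ≈ 0.148872.

0.148872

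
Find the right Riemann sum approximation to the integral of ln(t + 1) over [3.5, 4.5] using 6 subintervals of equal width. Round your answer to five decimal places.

Δt = (4.5 − 3.5)/6 = 1/6.
Right endpoints: 11/3, 23/6, 4, 25/6, 13/3, 4.5.
f(11/3) ≈ 1.54045, f(23/6) ≈ 1.57554, f(4) ≈ 1.60944, f(25/6) ≈ 1.64223, f(13/3) ≈ 1.67398, f(4.5) ≈ 1.70475.
Sum = Δt · [f(11/3) + f(23/6) + f(4) + ...].
Sum ≈ 1.62440.

1.62440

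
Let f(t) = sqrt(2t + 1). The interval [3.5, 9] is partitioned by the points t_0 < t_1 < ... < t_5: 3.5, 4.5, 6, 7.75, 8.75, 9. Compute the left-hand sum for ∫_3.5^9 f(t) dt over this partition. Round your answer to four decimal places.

Subinterval widths: 1, 1.5, 1.75, 1, 0.25.
Left endpoints: 3.5, 4.5, 6, 7.75, 8.75.
f(3.5) ≈ 2.8284, f(4.5) ≈ 3.1623, f(6) ≈ 3.6056, f(7.75) ≈ 4.0620, f(8.75) ≈ 4.3012.
Sum = Σ Δt_i · f(t_i).
Sum ≈ 19.0189.

19.0189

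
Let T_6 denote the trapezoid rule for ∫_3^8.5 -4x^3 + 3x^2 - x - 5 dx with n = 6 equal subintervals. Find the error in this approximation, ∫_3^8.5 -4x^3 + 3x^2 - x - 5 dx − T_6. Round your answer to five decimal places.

50.83681

Exact integral: ∫_3^8.5 f(x) dx = -4611.0625.
T_6 ≈ -4661.8993056.
Error ≈ -4611.0625 − (-4661.8993056) ≈ 50.83681.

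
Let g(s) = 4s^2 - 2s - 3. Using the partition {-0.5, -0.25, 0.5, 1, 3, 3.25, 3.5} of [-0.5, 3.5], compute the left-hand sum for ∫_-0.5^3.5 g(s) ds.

9.5

Subinterval widths: 0.25, 0.75, 0.5, 2, 0.25, 0.25.
Left endpoints: -0.5, -0.25, 0.5, 1, 3, 3.25.
g(-0.5) = -1, g(-0.25) = -2.25, g(0.5) = -3, g(1) = -1, g(3) = 27, g(3.25) = 32.75.
Sum = Σ Δs_i · g(s_i).
Sum = 9.5.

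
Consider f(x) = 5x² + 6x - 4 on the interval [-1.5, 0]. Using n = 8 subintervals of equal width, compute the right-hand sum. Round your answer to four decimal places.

Δx = (0 − (-1.5))/8 = 0.1875.
Right endpoints: -1.3125, -1.125, -0.9375, -0.75, -0.5625, -0.375, -0.1875, 0.
f(-1.3125) = -3.26171875, f(-1.125) = -4.421875, f(-0.9375) = -5.23046875, f(-0.75) = -5.6875, f(-0.5625) = -5.79296875, f(-0.375) = -5.546875, f(-0.1875) = -4.94921875, f(0) = -4.
Sum = Δx · [f(-1.3125) + f(-1.125) + f(-0.9375) + ...].
Sum ≈ -7.2920.

-7.2920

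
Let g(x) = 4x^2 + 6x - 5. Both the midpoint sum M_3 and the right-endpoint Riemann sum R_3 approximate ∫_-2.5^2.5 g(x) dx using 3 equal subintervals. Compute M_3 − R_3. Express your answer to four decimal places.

-38.8889

M_3 ≈ 12.037037.
R_3 ≈ 50.925926.
M_3 − R_3 ≈ -38.8889.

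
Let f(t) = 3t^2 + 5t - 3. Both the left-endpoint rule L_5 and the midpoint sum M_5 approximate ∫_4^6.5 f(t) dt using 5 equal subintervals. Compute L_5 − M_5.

L_5 = 246.25.
M_5 = 268.59375.
L_5 − M_5 = -22.34375.

-22.34375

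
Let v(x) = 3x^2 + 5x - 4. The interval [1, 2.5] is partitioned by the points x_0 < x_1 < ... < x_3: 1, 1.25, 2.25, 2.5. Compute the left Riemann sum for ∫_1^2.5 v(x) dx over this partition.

Subinterval widths: 0.25, 1, 0.25.
Left endpoints: 1, 1.25, 2.25.
v(1) = 4, v(1.25) = 6.9375, v(2.25) = 22.4375.
Sum = Σ Δx_i · v(x_i).
Sum = 13.546875.

13.546875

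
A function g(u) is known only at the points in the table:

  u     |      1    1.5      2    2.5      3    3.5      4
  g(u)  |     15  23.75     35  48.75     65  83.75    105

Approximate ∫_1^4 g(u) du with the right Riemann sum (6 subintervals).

180.625

Δu = 0.5.
Sum = 0.5·[23.75 + 35 + 48.75 + 65 + 83.75 + 105] = 180.625.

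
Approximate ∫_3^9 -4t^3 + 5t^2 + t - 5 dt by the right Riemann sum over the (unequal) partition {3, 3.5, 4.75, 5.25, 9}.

Subinterval widths: 0.5, 1.25, 0.5, 3.75.
Right endpoints: 3.5, 4.75, 5.25, 9.
f(3.5) = -111.75, f(4.75) = -316.125, f(5.25) = -440.75, f(9) = -2507.
Sum = Σ Δt_i · f(t_i).
Sum = -10072.65625.

-10072.65625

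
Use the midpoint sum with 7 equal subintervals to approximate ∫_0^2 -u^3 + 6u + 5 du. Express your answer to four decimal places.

18.0408

Δu = (2 − 0)/7 = 2/7.
Midpoints: 1/7, 3/7, 5/7, 1, 9/7, 11/7, 13/7.
f(1/7) = 2008/343, f(3/7) = 2570/343, f(5/7) = 3060/343, f(1) = 10, f(9/7) = 3632/343, f(11/7) = 3618/343, f(13/7) = 3340/343.
Sum = Δu · [f(1/7) + f(3/7) + f(5/7) + ...].
Sum ≈ 18.0408.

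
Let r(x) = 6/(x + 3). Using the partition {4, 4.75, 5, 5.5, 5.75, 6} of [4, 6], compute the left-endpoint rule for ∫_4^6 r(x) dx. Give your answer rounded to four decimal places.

Subinterval widths: 0.75, 0.25, 0.5, 0.25, 0.25.
Left endpoints: 4, 4.75, 5, 5.5, 5.75.
r(4) = 6/7, r(4.75) = 24/31, r(5) = 0.75, r(5.5) = 12/17, r(5.75) = 24/35.
Sum = Σ Δx_i · r(x_i).
Sum ≈ 1.5593.

1.5593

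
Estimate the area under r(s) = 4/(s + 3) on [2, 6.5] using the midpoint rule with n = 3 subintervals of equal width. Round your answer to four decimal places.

Δs = (6.5 − 2)/3 = 1.5.
Midpoints: 2.75, 4.25, 5.75.
r(2.75) = 16/23, r(4.25) = 16/29, r(5.75) = 16/35.
Sum = Δs · [r(2.75) + r(4.25) + r(5.75)].
Sum ≈ 2.5568.

2.5568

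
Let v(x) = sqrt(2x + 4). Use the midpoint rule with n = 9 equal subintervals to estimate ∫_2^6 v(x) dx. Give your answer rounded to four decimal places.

Δx = (6 − 2)/9 = 4/9.
Midpoints: 20/9, 8/3, 28/9, 32/9, 4, 40/9, 44/9, 16/3, 52/9.
v(20/9) ≈ 2.9059, v(8/3) ≈ 3.0551, v(28/9) ≈ 3.1972, v(32/9) ≈ 3.3333, v(4) ≈ 3.4641, v(40/9) ≈ 3.5901, v(44/9) ≈ 3.7118, v(16/3) ≈ 3.8297, v(52/9) ≈ 3.9441.
Sum = Δx · [v(20/9) + v(8/3) + v(28/9) + ...].
Sum ≈ 13.7917.

13.7917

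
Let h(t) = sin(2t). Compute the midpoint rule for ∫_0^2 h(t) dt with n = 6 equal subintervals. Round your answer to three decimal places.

Δt = (2 − 0)/6 = 1/3.
Midpoints: 1/6, 0.5, 5/6, 7/6, 1.5, 11/6.
h(1/6) ≈ 0.327, h(0.5) ≈ 0.841, h(5/6) ≈ 0.995, h(7/6) ≈ 0.723, h(1.5) ≈ 0.141, h(11/6) ≈ -0.501.
Sum = Δt · [h(1/6) + h(0.5) + h(5/6) + ...].
Sum ≈ 0.842.

0.842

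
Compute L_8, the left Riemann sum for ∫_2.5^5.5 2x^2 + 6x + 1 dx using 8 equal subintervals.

Δx = (5.5 − 2.5)/8 = 0.375.
Left endpoints: 2.5, 2.875, 3.25, 3.625, 4, 4.375, 4.75, 5.125.
f(2.5) = 28.5, f(2.875) = 34.78125, f(3.25) = 41.625, f(3.625) = 49.03125, f(4) = 57, f(4.375) = 65.53125, f(4.75) = 74.625, f(5.125) = 84.28125.
Sum = Δx · [f(2.5) + f(2.875) + f(3.25) + ...].
Sum = 163.265625.

163.265625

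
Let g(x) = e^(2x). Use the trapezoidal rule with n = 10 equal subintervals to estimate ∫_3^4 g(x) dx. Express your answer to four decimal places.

1293.0576

Δx = (4 − 3)/10 = 0.1.
g(3) ≈ 403.4288, g(3.1) ≈ 492.7490, g(3.2) ≈ 601.8450, g(3.3) ≈ 735.0952, g(3.4) ≈ 897.8473, g(3.5) ≈ 1096.6332, g(3.6) ≈ 1339.4308, g(3.7) ≈ 1635.9844, g(3.8) ≈ 1998.1959, g(3.9) ≈ 2440.6020, g(4) ≈ 2980.9580.
T_10 = (Δx/2)·[g(x_0) + 2g(x_1) + ... + 2g(x_{9}) + g(x_10)].
Sum ≈ 1293.0576.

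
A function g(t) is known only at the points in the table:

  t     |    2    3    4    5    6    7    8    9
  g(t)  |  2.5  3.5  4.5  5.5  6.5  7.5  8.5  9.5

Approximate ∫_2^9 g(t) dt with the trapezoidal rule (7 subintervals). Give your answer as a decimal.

42

Δt = 1.
T_7 = (1/2)·[2.5 + 2·3.5 + 2·4.5 + 2·5.5 + 2·6.5 + 2·7.5 + 2·8.5 + 9.5] = 42.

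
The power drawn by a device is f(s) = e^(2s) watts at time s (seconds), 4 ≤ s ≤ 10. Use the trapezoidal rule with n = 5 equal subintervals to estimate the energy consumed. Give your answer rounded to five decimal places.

349182174.75506

Δs = (10 − 4)/5 = 1.2.
f(4) ≈ 2980.95799, f(5.2) ≈ 32859.62567, f(6.4) ≈ 362217.44961, f(7.6) ≈ 3992786.83521, f(8.8) ≈ 44013193.53483, f(10) ≈ 485165195.40979.
T_5 = (Δs/2)·[f(s_0) + 2f(s_1) + ... + 2f(s_{4}) + f(s_5)].
Sum ≈ 349182174.75506.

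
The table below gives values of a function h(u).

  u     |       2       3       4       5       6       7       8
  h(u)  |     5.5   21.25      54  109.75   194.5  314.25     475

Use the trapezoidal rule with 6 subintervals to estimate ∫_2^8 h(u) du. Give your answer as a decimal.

934

Δu = 1.
T_6 = (1/2)·[5.5 + 2·21.25 + 2·54 + 2·109.75 + 2·194.5 + 2·314.25 + 475] = 934.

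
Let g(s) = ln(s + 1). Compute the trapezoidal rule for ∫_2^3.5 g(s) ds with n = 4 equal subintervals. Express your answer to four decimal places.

Δs = (3.5 − 2)/4 = 0.375.
g(2) ≈ 1.0986, g(2.375) ≈ 1.2164, g(2.75) ≈ 1.3218, g(3.125) ≈ 1.4171, g(3.5) ≈ 1.5041.
T_4 = (Δs/2)·[g(s_0) + 2g(s_1) + 2g(s_2) + 2g(s_3) + g(s_4)].
Sum ≈ 1.9712.

1.9712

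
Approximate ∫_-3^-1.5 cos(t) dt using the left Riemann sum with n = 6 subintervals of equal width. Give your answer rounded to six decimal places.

-0.984501

Δt = (-1.5 − (-3))/6 = 0.25.
Left endpoints: -3, -2.75, -2.5, -2.25, -2, -1.75.
f(-3) ≈ -0.989992, f(-2.75) ≈ -0.924302, f(-2.5) ≈ -0.801144, f(-2.25) ≈ -0.628174, f(-2) ≈ -0.416147, f(-1.75) ≈ -0.178246.
Sum = Δt · [f(-3) + f(-2.75) + f(-2.5) + ...].
Sum ≈ -0.984501.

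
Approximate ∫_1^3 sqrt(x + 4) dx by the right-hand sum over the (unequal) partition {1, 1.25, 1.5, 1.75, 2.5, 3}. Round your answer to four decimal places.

4.9936

Subinterval widths: 0.25, 0.25, 0.25, 0.75, 0.5.
Right endpoints: 1.25, 1.5, 1.75, 2.5, 3.
f(1.25) ≈ 2.2913, f(1.5) ≈ 2.3452, f(1.75) ≈ 2.3979, f(2.5) ≈ 2.5495, f(3) ≈ 2.6458.
Sum = Σ Δx_i · f(x_i).
Sum ≈ 4.9936.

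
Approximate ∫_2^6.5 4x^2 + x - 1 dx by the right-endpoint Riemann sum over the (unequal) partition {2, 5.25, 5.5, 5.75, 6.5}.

Subinterval widths: 3.25, 0.25, 0.25, 0.75.
Right endpoints: 5.25, 5.5, 5.75, 6.5.
f(5.25) = 114.5, f(5.5) = 125.5, f(5.75) = 137, f(6.5) = 174.5.
Sum = Σ Δx_i · f(x_i).
Sum = 568.625.

568.625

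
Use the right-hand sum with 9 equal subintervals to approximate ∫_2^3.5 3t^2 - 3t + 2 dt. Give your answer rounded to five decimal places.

27.20833

Δt = (3.5 − 2)/9 = 1/6.
Right endpoints: 13/6, 7/3, 2.5, 8/3, 17/6, 3, 19/6, 10/3, 3.5.
f(13/6) = 115/12, f(7/3) = 34/3, f(2.5) = 13.25, f(8/3) = 46/3, f(17/6) = 211/12, f(3) = 20, f(19/6) = 271/12, f(10/3) = 76/3, f(3.5) = 28.25.
Sum = Δt · [f(13/6) + f(7/3) + f(2.5) + ...].
Sum ≈ 27.20833.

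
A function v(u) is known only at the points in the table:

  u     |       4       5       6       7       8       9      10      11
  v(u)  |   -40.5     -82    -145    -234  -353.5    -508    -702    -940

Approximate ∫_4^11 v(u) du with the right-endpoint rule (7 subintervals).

Δu = 1.
Sum = 1·[(-82) + (-145) + (-234) + (-353.5) + (-508) + (-702) + (-940)] = -2964.5.

-2964.5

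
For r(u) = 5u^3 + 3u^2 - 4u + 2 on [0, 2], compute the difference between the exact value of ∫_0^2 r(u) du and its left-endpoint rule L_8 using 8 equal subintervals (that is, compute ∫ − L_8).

Exact integral: ∫_0^2 r(u) du = 24.
L_8 = 18.875.
Error = 24 − 18.875 = 5.125.

5.125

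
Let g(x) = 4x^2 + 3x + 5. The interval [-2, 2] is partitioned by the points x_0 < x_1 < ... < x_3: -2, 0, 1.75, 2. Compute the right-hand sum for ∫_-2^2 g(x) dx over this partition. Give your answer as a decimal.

56.125

Subinterval widths: 2, 1.75, 0.25.
Right endpoints: 0, 1.75, 2.
g(0) = 5, g(1.75) = 22.5, g(2) = 27.
Sum = Σ Δx_i · g(x_i).
Sum = 56.125.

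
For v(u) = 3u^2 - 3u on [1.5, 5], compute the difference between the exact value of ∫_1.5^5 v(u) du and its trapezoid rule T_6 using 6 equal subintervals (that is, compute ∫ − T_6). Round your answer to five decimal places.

Exact integral: ∫_1.5^5 v(u) du = 87.5.
T_6 ≈ 88.0954861.
Error ≈ 87.5 − 88.0954861 ≈ -0.59549.

-0.59549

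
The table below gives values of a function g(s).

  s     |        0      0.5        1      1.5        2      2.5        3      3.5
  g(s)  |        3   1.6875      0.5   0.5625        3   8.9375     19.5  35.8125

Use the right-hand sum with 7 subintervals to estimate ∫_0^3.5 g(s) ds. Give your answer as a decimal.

Δs = 0.5.
Sum = 0.5·[1.6875 + 0.5 + 0.5625 + 3 + 8.9375 + 19.5 + 35.8125] = 35.

35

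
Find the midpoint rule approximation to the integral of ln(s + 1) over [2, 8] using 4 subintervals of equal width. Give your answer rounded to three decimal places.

Δs = (8 − 2)/4 = 1.5.
Midpoints: 2.75, 4.25, 5.75, 7.25.
f(2.75) ≈ 1.322, f(4.25) ≈ 1.658, f(5.75) ≈ 1.910, f(7.25) ≈ 2.110.
Sum = Δs · [f(2.75) + f(4.25) + f(5.75) + f(7.25)].
Sum ≈ 10.500.

10.500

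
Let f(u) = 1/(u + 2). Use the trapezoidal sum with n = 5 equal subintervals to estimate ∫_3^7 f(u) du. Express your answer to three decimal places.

0.589

Δu = (7 − 3)/5 = 0.8.
f(3) = 0.2, f(3.8) = 5/29, f(4.6) = 5/33, f(5.4) = 5/37, f(6.2) = 5/41, f(7) = 1/9.
T_5 = (Δu/2)·[f(u_0) + 2f(u_1) + ... + 2f(u_{4}) + f(u_5)].
Sum ≈ 0.589.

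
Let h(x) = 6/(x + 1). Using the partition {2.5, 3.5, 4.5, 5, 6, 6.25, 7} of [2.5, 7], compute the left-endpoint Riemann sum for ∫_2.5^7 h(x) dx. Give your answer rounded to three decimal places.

Subinterval widths: 1, 1, 0.5, 1, 0.25, 0.75.
Left endpoints: 2.5, 3.5, 4.5, 5, 6, 6.25.
h(2.5) = 12/7, h(3.5) = 4/3, h(4.5) = 12/11, h(5) = 1, h(6) = 6/7, h(6.25) = 24/29.
Sum = Σ Δx_i · h(x_i).
Sum ≈ 5.428.

5.428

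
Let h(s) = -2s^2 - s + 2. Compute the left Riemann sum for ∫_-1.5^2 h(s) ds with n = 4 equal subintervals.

0.7109375

Δs = (2 − (-1.5))/4 = 0.875.
Left endpoints: -1.5, -0.625, 0.25, 1.125.
h(-1.5) = -1, h(-0.625) = 1.84375, h(0.25) = 1.625, h(1.125) = -1.65625.
Sum = Δs · [h(-1.5) + h(-0.625) + h(0.25) + h(1.125)].
Sum = 0.7109375.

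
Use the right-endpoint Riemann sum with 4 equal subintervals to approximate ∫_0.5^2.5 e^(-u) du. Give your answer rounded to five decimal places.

0.40421

Δu = (2.5 − 0.5)/4 = 0.5.
Right endpoints: 1, 1.5, 2, 2.5.
f(1) ≈ 0.36788, f(1.5) ≈ 0.22313, f(2) ≈ 0.13534, f(2.5) ≈ 0.08208.
Sum = Δu · [f(1) + f(1.5) + f(2) + f(2.5)].
Sum ≈ 0.40421.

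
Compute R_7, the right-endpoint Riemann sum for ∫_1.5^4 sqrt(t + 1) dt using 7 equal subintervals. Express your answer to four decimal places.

4.9343

Δt = (4 − 1.5)/7 = 5/14.
Right endpoints: 13/7, 31/14, 18/7, 41/14, 23/7, 51/14, 4.
f(13/7) ≈ 1.6903, f(31/14) ≈ 1.7928, f(18/7) ≈ 1.8898, f(41/14) ≈ 1.9821, f(23/7) ≈ 2.0702, f(51/14) ≈ 2.1547, f(4) ≈ 2.2361.
Sum = Δt · [f(13/7) + f(31/14) + f(18/7) + ...].
Sum ≈ 4.9343.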